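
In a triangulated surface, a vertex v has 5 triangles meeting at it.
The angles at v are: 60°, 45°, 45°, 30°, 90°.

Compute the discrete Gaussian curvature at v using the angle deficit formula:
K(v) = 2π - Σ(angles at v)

Sum of angles = 270°. K = 360° - 270° = 90°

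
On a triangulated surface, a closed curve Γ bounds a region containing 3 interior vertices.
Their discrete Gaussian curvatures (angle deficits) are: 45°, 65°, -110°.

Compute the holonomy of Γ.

Holonomy = total enclosed curvature = 45° + 65° + (-110°) = 0°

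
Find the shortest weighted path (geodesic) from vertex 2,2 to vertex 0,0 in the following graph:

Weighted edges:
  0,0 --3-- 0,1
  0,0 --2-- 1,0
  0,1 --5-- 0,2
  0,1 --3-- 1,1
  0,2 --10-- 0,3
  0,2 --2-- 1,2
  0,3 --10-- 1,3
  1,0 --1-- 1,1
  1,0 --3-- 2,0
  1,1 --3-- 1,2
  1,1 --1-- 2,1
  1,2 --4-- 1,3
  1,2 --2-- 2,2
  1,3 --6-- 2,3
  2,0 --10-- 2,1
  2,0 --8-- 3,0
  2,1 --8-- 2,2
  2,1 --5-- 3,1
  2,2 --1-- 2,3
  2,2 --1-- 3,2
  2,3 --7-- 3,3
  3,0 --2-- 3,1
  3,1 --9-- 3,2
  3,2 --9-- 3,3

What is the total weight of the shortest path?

Shortest path: 2,2 → 1,2 → 1,1 → 1,0 → 0,0, total weight = 8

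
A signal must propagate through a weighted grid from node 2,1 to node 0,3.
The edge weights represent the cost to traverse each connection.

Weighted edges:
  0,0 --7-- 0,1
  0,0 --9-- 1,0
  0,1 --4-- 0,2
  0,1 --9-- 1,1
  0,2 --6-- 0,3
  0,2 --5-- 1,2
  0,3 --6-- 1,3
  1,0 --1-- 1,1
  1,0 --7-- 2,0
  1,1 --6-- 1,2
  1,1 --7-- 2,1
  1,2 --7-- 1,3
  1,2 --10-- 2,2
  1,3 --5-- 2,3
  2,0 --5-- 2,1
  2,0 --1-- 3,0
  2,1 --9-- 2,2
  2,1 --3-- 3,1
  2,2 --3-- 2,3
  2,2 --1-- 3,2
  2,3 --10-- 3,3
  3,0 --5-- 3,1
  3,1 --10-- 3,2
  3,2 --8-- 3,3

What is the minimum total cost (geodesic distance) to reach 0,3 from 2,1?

Shortest path: 2,1 → 2,2 → 2,3 → 1,3 → 0,3, total weight = 23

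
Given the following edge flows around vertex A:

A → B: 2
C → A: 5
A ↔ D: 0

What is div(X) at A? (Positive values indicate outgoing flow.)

Divergence = sum of outgoing flows = 2 + (-5) + 0 = -3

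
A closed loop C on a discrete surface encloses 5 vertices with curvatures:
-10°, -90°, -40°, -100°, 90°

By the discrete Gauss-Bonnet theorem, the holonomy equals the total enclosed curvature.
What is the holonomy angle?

Holonomy = total enclosed curvature = (-10°) + (-90°) + (-40°) + (-100°) + 90° = -150°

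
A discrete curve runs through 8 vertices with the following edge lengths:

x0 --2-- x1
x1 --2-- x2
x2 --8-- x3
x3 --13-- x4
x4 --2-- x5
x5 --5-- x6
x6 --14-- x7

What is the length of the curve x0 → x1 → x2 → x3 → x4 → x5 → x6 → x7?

Arc length = 2 + 2 + 8 + 13 + 2 + 5 + 14 = 46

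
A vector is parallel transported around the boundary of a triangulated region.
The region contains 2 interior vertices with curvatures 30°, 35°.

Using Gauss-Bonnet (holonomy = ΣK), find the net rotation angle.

Holonomy = total enclosed curvature = 30° + 35° = 65°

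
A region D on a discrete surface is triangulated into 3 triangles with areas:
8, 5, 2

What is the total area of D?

8 + 5 + 2 = 15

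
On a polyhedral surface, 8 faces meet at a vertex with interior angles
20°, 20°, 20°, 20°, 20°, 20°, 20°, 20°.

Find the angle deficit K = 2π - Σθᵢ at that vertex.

Sum of angles = 160°. K = 360° - 160° = 200°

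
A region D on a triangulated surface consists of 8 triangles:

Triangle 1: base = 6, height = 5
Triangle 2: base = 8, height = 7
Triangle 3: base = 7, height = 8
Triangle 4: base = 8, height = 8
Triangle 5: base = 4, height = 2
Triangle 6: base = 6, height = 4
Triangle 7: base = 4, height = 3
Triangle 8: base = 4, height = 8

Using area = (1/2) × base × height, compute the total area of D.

(1/2)×6×5 + (1/2)×8×7 + (1/2)×7×8 + (1/2)×8×8 + (1/2)×4×2 + (1/2)×6×4 + (1/2)×4×3 + (1/2)×4×8 = 141.0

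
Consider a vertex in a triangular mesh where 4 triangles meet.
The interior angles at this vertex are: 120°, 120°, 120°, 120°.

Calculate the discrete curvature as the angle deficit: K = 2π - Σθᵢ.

Sum of angles = 480°. K = 360° - 480° = -120°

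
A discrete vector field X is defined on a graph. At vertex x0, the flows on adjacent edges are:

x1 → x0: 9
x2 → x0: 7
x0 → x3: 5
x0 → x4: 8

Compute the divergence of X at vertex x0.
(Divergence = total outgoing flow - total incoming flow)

Divergence = sum of outgoing flows = (-9) + (-7) + 5 + 8 = -3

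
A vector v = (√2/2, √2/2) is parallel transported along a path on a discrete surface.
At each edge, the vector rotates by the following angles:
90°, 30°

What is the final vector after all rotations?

Total rotation: 90° + 30° = 120°. Final vector: (-0.9659, 0.2588)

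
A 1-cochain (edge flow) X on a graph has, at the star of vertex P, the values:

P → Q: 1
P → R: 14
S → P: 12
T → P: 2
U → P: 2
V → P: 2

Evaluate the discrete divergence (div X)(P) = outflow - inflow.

Divergence = sum of outgoing flows = 1 + 14 + (-12) + (-2) + (-2) + (-2) = -3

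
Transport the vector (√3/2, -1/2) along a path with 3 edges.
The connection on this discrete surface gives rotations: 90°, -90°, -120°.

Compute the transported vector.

Total rotation: 90° + (-90°) + (-120°) = -120°. Final vector: (-0.8660, -0.5000)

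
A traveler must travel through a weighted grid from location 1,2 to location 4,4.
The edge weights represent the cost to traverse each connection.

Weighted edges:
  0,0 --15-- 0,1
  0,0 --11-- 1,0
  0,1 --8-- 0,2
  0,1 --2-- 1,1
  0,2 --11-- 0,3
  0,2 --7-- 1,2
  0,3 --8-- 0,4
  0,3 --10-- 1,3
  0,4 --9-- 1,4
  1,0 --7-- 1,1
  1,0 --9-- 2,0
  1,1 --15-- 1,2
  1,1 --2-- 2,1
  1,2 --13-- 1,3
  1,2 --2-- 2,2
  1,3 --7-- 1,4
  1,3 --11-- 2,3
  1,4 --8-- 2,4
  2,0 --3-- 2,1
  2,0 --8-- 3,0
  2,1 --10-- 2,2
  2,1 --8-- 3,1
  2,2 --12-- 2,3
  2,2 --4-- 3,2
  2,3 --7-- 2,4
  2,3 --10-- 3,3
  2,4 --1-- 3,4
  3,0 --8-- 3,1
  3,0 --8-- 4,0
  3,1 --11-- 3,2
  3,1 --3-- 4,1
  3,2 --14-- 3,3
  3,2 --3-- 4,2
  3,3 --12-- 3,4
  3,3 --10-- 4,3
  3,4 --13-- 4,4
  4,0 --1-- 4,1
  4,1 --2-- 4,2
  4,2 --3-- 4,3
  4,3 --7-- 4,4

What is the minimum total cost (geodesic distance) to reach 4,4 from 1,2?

Shortest path: 1,2 → 2,2 → 3,2 → 4,2 → 4,3 → 4,4, total weight = 19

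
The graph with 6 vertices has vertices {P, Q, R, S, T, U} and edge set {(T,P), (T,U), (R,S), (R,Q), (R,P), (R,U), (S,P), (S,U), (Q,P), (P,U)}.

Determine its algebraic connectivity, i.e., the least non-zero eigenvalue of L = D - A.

Degrees: deg(P) = 5, deg(Q) = 2, deg(R) = 4, deg(S) = 3, deg(T) = 2, deg(U) = 4.
L = D − A with rows/columns ordered (P, Q, R, S, T, U):
  [ 5, -1, -1, -1, -1, -1]
  [-1,  2, -1,  0,  0,  0]
  [-1, -1,  4, -1,  0, -1]
  [-1,  0, -1,  3,  0, -1]
  [-1,  0,  0,  0,  2, -1]
  [-1,  0, -1, -1, -1,  4]
Characteristic polynomial: det(λI − L) = λ(λ² − 7λ + 9)(λ² − 7λ + 11)(λ − 6).
Roots: λ = 0; (λ² − 7λ + 9) = 0 ⇒ λ = (7 ± √13)/2 ≈ 1.6972, 5.3028; (λ² − 7λ + 11) = 0 ⇒ λ = (7 ± √5)/2 ≈ 2.382, 4.618; (λ − 6) = 0 ⇒ λ = 6.
(Check: the roots sum (with multiplicity) to 20, matching trace L = Σdeg = 2·10 = 20.)
Laplacian eigenvalues: [0.0, 1.6972, 2.382, 4.618, 5.3028, 6.0]. Algebraic connectivity (smallest non-zero eigenvalue) = 1.6972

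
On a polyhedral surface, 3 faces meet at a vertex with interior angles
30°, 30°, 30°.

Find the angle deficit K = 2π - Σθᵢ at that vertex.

Sum of angles = 90°. K = 360° - 90° = 270°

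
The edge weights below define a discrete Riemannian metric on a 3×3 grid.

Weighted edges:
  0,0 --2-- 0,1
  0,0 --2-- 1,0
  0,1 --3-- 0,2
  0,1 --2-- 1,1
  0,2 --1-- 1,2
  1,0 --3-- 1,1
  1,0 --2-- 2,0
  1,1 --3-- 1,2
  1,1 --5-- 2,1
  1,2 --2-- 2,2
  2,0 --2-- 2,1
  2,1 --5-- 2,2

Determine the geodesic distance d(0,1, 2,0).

Shortest path: 0,1 → 0,0 → 1,0 → 2,0, total weight = 6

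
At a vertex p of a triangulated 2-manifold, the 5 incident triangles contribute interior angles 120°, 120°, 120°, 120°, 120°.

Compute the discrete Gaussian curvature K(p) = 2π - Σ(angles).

Sum of angles = 600°. K = 360° - 600° = -240°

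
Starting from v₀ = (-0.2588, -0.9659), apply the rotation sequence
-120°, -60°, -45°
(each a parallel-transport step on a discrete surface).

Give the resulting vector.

Total rotation: (-120°) + (-60°) + (-45°) = -225° ≡ 135° (mod 360°). Final vector: (0.8660, 0.5000)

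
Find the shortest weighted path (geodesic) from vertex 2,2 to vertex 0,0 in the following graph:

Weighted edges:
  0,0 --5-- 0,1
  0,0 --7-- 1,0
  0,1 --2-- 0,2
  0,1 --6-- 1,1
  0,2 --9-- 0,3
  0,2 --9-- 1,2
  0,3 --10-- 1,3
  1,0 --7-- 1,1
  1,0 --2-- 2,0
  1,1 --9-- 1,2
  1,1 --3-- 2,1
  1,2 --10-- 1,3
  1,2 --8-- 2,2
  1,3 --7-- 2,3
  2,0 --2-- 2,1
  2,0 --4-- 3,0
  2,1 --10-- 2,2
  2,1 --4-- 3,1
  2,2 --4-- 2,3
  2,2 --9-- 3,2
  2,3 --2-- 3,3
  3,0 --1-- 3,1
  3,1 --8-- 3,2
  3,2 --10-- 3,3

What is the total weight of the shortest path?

Shortest path: 2,2 → 2,1 → 2,0 → 1,0 → 0,0, total weight = 21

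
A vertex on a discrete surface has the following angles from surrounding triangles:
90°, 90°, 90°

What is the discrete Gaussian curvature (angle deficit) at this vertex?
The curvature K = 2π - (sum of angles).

Sum of angles = 270°. K = 360° - 270° = 90° = π/2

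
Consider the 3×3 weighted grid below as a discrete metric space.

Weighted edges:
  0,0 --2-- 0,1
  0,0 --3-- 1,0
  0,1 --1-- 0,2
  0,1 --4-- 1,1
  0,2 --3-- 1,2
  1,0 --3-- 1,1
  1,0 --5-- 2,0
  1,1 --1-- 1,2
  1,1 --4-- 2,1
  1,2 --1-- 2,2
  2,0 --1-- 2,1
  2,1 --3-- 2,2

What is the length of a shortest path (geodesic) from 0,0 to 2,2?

Shortest path: 0,0 → 0,1 → 0,2 → 1,2 → 2,2, total weight = 7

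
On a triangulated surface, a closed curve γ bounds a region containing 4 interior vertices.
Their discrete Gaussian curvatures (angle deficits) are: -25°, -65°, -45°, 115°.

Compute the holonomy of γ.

Holonomy = total enclosed curvature = (-25°) + (-65°) + (-45°) + 115° = -20°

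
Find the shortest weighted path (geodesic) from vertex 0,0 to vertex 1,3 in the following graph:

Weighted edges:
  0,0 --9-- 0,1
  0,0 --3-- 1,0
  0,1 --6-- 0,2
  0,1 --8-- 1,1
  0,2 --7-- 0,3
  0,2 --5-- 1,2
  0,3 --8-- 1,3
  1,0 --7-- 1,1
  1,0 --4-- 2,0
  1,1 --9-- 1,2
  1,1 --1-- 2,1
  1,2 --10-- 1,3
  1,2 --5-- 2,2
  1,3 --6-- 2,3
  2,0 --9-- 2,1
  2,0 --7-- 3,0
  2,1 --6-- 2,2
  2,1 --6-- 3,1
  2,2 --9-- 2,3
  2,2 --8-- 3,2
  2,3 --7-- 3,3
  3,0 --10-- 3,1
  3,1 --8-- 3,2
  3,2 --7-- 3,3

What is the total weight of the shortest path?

Shortest path: 0,0 → 1,0 → 1,1 → 1,2 → 1,3, total weight = 29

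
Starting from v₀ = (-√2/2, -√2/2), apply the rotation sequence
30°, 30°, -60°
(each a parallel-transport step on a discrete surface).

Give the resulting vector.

Total rotation: 30° + 30° + (-60°) = 0°. Final vector: (-0.7071, -0.7071)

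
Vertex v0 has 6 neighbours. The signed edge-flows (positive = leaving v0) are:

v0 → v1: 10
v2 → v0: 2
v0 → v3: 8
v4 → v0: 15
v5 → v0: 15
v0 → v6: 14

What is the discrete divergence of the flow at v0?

Divergence = sum of outgoing flows = 10 + (-2) + 8 + (-15) + (-15) + 14 = 0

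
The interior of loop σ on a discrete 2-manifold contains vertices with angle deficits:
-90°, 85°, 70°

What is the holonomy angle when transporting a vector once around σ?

Holonomy = total enclosed curvature = (-90°) + 85° + 70° = 65°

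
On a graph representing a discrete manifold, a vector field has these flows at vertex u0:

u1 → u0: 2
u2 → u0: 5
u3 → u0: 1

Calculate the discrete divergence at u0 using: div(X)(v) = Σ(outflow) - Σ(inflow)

Divergence = sum of outgoing flows = (-2) + (-5) + (-1) = -8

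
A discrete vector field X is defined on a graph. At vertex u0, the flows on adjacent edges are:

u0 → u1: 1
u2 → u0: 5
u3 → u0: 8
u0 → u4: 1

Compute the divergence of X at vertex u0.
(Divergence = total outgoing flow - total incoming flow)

Divergence = sum of outgoing flows = 1 + (-5) + (-8) + 1 = -11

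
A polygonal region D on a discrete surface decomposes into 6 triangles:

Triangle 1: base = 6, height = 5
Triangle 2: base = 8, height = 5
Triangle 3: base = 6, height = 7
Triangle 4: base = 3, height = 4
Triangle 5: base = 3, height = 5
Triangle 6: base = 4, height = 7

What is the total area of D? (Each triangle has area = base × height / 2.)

(1/2)×6×5 + (1/2)×8×5 + (1/2)×6×7 + (1/2)×3×4 + (1/2)×3×5 + (1/2)×4×7 = 83.5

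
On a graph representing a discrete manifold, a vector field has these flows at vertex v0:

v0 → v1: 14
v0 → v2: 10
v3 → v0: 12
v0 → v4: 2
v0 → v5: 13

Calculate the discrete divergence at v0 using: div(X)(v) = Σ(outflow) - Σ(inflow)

Divergence = sum of outgoing flows = 14 + 10 + (-12) + 2 + 13 = 27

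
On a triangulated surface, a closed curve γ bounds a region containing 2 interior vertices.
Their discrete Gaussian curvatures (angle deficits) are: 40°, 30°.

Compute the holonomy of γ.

Holonomy = total enclosed curvature = 40° + 30° = 70°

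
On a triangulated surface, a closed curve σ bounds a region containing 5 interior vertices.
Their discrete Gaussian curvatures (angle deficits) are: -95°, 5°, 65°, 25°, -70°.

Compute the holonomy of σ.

Holonomy = total enclosed curvature = (-95°) + 5° + 65° + 25° + (-70°) = -70°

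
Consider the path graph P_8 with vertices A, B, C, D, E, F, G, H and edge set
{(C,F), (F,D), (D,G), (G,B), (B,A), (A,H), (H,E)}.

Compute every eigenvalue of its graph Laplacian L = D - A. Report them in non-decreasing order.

The path graph P_n has Laplacian eigenvalues λ_k = 2 − 2cos(kπ/n), k = 0, 1, …, n−1. Here n = 8:
k=0: 2 − 2cos(0) = 0.0; k=1: 2 − 2cos(π/8) = 0.1522; k=2: 2 − 2cos(π/4) = 0.5858; k=3: 2 − 2cos(3π/8) = 1.2346; k=4: 2 − 2cos(π/2) = 2.0; k=5: 2 − 2cos(5π/8) = 2.7654; k=6: 2 − 2cos(3π/4) = 3.4142; k=7: 2 − 2cos(7π/8) = 3.8478.
Laplacian eigenvalues (increasing order): [0.0, 0.1522, 0.5858, 1.2346, 2.0, 2.7654, 3.4142, 3.8478]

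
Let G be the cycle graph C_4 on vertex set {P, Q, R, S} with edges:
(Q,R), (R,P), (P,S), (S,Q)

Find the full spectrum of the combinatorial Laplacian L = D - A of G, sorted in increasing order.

The cycle graph C_n has Laplacian eigenvalues λ_k = 2 − 2cos(2πk/n), k = 0, 1, …, n−1. Here n = 4:
k=0: 2 − 2cos(0) = 0.0; k=1: 2 − 2cos(π/2) = 2.0; k=2: 2 − 2cos(π) = 4.0; k=3: 2 − 2cos(3π/2) = 2.0.
Laplacian eigenvalues (increasing order): [0.0, 2.0, 2.0, 4.0]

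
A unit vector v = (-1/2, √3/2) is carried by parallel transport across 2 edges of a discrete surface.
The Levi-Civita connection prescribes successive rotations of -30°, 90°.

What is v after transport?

Total rotation: (-30°) + 90° = 60°. Final vector: (-1, 0)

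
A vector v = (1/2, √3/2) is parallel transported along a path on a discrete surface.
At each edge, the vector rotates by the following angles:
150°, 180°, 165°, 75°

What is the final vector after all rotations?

Total rotation: 150° + 180° + 165° + 75° = 570° ≡ -150° (mod 360°). Final vector: (0, -1)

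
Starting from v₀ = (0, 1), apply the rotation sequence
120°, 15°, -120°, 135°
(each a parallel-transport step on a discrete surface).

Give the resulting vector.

Total rotation: 120° + 15° + (-120°) + 135° = 150°. Final vector: (-0.5000, -0.8660)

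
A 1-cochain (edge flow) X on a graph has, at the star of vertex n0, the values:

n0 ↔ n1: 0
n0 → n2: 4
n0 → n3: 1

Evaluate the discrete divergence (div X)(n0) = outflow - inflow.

Divergence = sum of outgoing flows = 0 + 4 + 1 = 5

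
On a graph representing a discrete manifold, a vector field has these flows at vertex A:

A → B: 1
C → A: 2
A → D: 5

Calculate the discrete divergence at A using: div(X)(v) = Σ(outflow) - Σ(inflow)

Divergence = sum of outgoing flows = 1 + (-2) + 5 = 4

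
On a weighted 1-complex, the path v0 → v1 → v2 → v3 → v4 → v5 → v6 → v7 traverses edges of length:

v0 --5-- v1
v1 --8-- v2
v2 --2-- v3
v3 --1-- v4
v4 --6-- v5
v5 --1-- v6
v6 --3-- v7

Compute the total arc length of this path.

Arc length = 5 + 8 + 2 + 1 + 6 + 1 + 3 = 26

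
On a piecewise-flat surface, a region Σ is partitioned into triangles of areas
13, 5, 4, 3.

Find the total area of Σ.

13 + 5 + 4 + 3 = 25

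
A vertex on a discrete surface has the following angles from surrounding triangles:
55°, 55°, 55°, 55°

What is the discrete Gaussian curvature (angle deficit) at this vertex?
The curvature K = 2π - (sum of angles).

Sum of angles = 220°. K = 360° - 220° = 140° = 7π/9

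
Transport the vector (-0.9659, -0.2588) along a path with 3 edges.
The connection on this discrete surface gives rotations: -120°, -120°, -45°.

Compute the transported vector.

Total rotation: (-120°) + (-120°) + (-45°) = -285° ≡ 75° (mod 360°). Final vector: (0, -1)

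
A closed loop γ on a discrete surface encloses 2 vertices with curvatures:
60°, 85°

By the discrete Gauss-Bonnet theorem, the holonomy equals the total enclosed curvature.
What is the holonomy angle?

Holonomy = total enclosed curvature = 60° + 85° = 145°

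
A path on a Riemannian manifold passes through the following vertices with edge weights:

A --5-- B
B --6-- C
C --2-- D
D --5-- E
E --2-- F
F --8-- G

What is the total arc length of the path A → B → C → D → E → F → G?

Arc length = 5 + 6 + 2 + 5 + 2 + 8 = 28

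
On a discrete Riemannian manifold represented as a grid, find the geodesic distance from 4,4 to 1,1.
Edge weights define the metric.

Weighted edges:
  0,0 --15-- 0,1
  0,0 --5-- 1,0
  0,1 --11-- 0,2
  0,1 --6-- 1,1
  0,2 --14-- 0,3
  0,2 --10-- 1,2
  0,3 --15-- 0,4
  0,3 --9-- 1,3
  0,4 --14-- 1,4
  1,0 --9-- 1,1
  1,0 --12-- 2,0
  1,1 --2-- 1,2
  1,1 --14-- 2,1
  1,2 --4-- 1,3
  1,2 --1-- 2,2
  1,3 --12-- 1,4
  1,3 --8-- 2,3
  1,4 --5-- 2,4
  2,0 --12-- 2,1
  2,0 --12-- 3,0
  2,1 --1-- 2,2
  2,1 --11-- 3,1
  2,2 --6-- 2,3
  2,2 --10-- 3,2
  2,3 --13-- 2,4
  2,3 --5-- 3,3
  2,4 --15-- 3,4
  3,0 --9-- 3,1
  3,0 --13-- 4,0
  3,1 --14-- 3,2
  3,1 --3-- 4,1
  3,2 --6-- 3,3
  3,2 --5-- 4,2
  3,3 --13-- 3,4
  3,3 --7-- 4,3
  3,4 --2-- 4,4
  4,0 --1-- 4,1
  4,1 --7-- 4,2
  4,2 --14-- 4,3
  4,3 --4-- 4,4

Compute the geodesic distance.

Shortest path: 4,4 → 4,3 → 3,3 → 2,3 → 2,2 → 1,2 → 1,1, total weight = 25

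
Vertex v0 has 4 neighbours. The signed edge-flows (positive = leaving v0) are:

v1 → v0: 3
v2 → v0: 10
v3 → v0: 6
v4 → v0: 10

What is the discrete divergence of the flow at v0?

Divergence = sum of outgoing flows = (-3) + (-10) + (-6) + (-10) = -29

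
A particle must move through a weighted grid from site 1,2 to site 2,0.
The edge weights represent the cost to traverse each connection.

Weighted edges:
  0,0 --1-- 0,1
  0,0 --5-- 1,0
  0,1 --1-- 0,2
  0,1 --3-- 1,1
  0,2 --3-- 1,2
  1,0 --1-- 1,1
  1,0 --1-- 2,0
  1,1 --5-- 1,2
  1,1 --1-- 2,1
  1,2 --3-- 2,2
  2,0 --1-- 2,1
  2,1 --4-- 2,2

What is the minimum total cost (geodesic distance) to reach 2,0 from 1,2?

Shortest path: 1,2 → 1,1 → 1,0 → 2,0, total weight = 7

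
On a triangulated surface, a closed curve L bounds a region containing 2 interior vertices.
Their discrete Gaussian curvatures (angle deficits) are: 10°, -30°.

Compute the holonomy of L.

Holonomy = total enclosed curvature = 10° + (-30°) = -20°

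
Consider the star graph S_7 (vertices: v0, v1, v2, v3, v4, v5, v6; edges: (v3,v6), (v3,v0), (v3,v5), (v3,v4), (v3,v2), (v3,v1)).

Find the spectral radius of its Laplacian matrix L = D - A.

The star S_7 is the complete bipartite graph K_{1,6} (one hub of degree 6, 6 leaves of degree 1). The Laplacian spectrum of K_{p,q} is 0, p (multiplicity q−1), q (multiplicity p−1), p+q. With p = 1, q = 6: 0 once, 1 with multiplicity 5, and 7 once. (Check: trace L = sum of degrees = 12 = 5·1 + 7.)
Laplacian eigenvalues: [0.0, 1.0, 1.0, 1.0, 1.0, 1.0, 7.0]. Largest eigenvalue (spectral radius) = 7.0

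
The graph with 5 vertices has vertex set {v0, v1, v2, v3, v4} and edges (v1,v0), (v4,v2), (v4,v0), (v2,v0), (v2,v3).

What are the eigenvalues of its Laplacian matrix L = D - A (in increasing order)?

Degrees: deg(v0) = 3, deg(v1) = 1, deg(v2) = 3, deg(v3) = 1, deg(v4) = 2.
L = D − A with rows/columns ordered (v0, v1, v2, v3, v4):
  [ 3, -1, -1,  0, -1]
  [-1,  1,  0,  0,  0]
  [-1,  0,  3, -1, -1]
  [ 0,  0, -1,  1,  0]
  [-1,  0, -1,  0,  2]
Characteristic polynomial: det(λI − L) = λ(λ² − 5λ + 3)(λ² − 5λ + 5).
Roots: λ = 0; (λ² − 5λ + 3) = 0 ⇒ λ = (5 ± √13)/2 ≈ 0.6972, 4.3028; (λ² − 5λ + 5) = 0 ⇒ λ = (5 ± √5)/2 ≈ 1.382, 3.618.
(Check: the roots sum (with multiplicity) to 10, matching trace L = Σdeg = 2·5 = 10.)
Laplacian eigenvalues (increasing order): [0.0, 0.6972, 1.382, 3.618, 4.3028]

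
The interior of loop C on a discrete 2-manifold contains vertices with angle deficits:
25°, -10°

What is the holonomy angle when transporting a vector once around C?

Holonomy = total enclosed curvature = 25° + (-10°) = 15°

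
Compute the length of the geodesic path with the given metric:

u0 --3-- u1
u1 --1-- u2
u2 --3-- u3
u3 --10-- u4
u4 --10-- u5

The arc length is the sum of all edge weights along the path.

Arc length = 3 + 1 + 3 + 10 + 10 = 27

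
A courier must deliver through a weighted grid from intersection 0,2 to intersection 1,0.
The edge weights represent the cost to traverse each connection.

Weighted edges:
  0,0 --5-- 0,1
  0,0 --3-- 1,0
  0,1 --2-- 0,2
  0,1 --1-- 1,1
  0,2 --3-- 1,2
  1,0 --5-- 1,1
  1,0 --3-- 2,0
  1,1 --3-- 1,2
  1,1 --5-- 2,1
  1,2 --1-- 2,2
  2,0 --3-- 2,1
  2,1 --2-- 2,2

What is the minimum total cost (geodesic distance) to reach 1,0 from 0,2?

Shortest path: 0,2 → 0,1 → 1,1 → 1,0, total weight = 8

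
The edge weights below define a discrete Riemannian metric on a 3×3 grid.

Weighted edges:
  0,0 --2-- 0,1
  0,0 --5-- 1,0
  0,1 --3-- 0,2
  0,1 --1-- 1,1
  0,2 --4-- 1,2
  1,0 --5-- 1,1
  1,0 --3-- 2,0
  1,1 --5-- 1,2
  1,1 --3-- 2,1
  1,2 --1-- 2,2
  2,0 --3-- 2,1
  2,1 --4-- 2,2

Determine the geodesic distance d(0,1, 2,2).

Shortest path: 0,1 → 1,1 → 1,2 → 2,2, total weight = 7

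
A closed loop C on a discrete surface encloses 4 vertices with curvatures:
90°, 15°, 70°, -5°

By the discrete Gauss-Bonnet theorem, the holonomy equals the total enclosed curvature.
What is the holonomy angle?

Holonomy = total enclosed curvature = 90° + 15° + 70° + (-5°) = 170°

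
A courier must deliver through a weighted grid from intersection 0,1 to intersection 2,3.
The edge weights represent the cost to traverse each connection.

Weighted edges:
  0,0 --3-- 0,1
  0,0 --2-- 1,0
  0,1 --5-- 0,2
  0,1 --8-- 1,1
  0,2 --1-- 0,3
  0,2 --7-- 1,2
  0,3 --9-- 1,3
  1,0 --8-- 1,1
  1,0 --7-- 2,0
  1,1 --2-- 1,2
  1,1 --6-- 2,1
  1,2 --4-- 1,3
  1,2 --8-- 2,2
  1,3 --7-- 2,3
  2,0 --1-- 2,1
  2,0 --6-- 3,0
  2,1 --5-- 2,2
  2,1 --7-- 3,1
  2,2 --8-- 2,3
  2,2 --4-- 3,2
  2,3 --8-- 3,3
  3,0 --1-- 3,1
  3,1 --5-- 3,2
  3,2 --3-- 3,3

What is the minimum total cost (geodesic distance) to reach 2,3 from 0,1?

Shortest path: 0,1 → 1,1 → 1,2 → 1,3 → 2,3, total weight = 21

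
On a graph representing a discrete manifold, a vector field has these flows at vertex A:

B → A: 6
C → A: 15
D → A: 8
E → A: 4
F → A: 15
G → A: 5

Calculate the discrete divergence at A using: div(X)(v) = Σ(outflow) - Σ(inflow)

Divergence = sum of outgoing flows = (-6) + (-15) + (-8) + (-4) + (-15) + (-5) = -53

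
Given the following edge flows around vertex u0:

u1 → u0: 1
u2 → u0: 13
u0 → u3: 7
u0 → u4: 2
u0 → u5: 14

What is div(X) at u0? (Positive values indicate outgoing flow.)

Divergence = sum of outgoing flows = (-1) + (-13) + 7 + 2 + 14 = 9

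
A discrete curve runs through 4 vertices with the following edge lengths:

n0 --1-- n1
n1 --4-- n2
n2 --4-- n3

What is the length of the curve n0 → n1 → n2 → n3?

Arc length = 1 + 4 + 4 = 9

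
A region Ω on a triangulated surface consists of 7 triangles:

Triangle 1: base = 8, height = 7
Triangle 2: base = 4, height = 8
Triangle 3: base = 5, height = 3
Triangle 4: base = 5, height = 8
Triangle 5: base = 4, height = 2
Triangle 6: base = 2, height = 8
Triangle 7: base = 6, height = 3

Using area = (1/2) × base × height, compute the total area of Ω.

(1/2)×8×7 + (1/2)×4×8 + (1/2)×5×3 + (1/2)×5×8 + (1/2)×4×2 + (1/2)×2×8 + (1/2)×6×3 = 92.5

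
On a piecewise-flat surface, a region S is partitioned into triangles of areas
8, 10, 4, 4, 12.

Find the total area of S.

8 + 10 + 4 + 4 + 12 = 38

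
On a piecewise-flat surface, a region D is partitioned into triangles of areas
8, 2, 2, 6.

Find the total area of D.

8 + 2 + 2 + 6 = 18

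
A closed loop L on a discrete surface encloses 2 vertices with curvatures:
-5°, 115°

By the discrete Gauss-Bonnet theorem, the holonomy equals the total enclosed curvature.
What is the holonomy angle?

Holonomy = total enclosed curvature = (-5°) + 115° = 110°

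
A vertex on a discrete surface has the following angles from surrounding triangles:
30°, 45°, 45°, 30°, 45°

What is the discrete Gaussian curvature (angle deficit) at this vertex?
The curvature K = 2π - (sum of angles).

Sum of angles = 195°. K = 360° - 195° = 165°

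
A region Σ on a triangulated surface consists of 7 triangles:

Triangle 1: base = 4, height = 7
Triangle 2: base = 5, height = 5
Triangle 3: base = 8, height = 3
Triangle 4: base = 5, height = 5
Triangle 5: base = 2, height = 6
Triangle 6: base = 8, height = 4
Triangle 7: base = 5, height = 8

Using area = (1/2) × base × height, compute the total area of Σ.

(1/2)×4×7 + (1/2)×5×5 + (1/2)×8×3 + (1/2)×5×5 + (1/2)×2×6 + (1/2)×8×4 + (1/2)×5×8 = 93.0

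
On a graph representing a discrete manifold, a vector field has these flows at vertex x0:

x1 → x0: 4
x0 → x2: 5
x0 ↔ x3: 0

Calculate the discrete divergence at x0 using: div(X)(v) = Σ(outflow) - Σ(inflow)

Divergence = sum of outgoing flows = (-4) + 5 + 0 = 1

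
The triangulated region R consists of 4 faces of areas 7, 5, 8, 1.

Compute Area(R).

7 + 5 + 8 + 1 = 21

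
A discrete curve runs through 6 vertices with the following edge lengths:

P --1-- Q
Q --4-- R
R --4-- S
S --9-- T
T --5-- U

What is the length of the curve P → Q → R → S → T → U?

Arc length = 1 + 4 + 4 + 9 + 5 = 23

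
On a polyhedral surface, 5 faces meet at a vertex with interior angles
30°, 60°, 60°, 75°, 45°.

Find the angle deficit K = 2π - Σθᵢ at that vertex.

Sum of angles = 270°. K = 360° - 270° = 90°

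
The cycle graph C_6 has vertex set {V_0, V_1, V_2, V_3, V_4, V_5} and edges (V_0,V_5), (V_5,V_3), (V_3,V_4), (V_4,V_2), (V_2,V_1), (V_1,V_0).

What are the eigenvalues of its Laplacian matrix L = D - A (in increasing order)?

The cycle graph C_n has Laplacian eigenvalues λ_k = 2 − 2cos(2πk/n), k = 0, 1, …, n−1. Here n = 6:
k=0: 2 − 2cos(0) = 0.0; k=1: 2 − 2cos(π/3) = 1.0; k=2: 2 − 2cos(2π/3) = 3.0; k=3: 2 − 2cos(π) = 4.0; k=4: 2 − 2cos(4π/3) = 3.0; k=5: 2 − 2cos(5π/3) = 1.0.
Laplacian eigenvalues (increasing order): [0.0, 1.0, 1.0, 3.0, 3.0, 4.0]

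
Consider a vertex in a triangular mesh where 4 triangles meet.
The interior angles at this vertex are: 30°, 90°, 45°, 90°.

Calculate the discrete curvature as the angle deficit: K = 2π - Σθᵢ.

Sum of angles = 255°. K = 360° - 255° = 105° = 7π/12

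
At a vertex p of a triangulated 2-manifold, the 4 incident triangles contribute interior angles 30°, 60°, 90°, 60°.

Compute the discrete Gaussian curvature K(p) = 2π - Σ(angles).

Sum of angles = 240°. K = 360° - 240° = 120° = 2π/3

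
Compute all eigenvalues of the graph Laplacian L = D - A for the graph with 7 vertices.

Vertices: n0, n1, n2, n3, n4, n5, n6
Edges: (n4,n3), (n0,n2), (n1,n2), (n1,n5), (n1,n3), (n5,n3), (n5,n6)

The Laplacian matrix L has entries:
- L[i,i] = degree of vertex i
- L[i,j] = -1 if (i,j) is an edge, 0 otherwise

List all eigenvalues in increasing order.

Degrees: deg(n0) = 1, deg(n1) = 3, deg(n2) = 2, deg(n3) = 3, deg(n4) = 1, deg(n5) = 3, deg(n6) = 1.
L = D − A with rows/columns ordered (n0, n1, n2, n3, n4, n5, n6):
  [ 1,  0, -1,  0,  0,  0,  0]
  [ 0,  3, -1, -1,  0, -1,  0]
  [-1, -1,  2,  0,  0,  0,  0]
  [ 0, -1,  0,  3, -1, -1,  0]
  [ 0,  0,  0, -1,  1,  0,  0]
  [ 0, -1,  0, -1,  0,  3, -1]
  [ 0,  0,  0,  0,  0, -1,  1]
Characteristic polynomial: det(λI − L) = λ(λ² − 3λ + 1)(λ² − 5λ + 3)(λ² − 6λ + 7).
Roots: λ = 0; (λ² − 3λ + 1) = 0 ⇒ λ = (3 ± √5)/2 ≈ 0.382, 2.618; (λ² − 5λ + 3) = 0 ⇒ λ = (5 ± √13)/2 ≈ 0.6972, 4.3028; (λ² − 6λ + 7) = 0 ⇒ λ = 3 ± √2 ≈ 1.5858, 4.4142.
(Check: the roots sum (with multiplicity) to 14, matching trace L = Σdeg = 2·7 = 14.)
Laplacian eigenvalues (increasing order): [0.0, 0.382, 0.6972, 1.5858, 2.618, 4.3028, 4.4142]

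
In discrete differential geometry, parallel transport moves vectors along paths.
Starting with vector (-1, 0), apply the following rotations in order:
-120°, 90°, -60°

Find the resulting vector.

Total rotation: (-120°) + 90° + (-60°) = -90°. Final vector: (0, 1)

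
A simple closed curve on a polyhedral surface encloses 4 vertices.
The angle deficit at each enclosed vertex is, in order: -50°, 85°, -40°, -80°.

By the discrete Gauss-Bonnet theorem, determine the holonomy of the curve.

Holonomy = total enclosed curvature = (-50°) + 85° + (-40°) + (-80°) = -85°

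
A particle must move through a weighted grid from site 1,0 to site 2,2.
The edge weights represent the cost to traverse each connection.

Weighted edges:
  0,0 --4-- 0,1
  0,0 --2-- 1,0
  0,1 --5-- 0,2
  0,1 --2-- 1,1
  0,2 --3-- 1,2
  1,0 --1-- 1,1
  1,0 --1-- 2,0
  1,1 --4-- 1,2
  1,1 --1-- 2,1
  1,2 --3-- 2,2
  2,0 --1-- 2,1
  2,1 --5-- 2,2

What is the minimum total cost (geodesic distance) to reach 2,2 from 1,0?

Shortest path: 1,0 → 1,1 → 2,1 → 2,2, total weight = 7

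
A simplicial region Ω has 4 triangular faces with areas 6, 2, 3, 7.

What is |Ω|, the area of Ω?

6 + 2 + 3 + 7 = 18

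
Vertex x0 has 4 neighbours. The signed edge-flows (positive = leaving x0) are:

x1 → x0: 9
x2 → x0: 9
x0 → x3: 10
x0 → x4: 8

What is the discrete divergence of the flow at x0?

Divergence = sum of outgoing flows = (-9) + (-9) + 10 + 8 = 0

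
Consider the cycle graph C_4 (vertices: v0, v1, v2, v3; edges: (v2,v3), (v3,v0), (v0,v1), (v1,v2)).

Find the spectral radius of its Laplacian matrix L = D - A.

The cycle graph C_n has Laplacian eigenvalues λ_k = 2 − 2cos(2πk/n), k = 0, 1, …, n−1. Here n = 4:
k=0: 2 − 2cos(0) = 0.0; k=1: 2 − 2cos(π/2) = 2.0; k=2: 2 − 2cos(π) = 4.0; k=3: 2 − 2cos(3π/2) = 2.0.
Laplacian eigenvalues: [0.0, 2.0, 2.0, 4.0]. Largest eigenvalue (spectral radius) = 4.0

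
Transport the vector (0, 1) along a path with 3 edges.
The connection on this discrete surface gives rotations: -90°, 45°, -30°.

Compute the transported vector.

Total rotation: (-90°) + 45° + (-30°) = -75°. Final vector: (0.9659, 0.2588)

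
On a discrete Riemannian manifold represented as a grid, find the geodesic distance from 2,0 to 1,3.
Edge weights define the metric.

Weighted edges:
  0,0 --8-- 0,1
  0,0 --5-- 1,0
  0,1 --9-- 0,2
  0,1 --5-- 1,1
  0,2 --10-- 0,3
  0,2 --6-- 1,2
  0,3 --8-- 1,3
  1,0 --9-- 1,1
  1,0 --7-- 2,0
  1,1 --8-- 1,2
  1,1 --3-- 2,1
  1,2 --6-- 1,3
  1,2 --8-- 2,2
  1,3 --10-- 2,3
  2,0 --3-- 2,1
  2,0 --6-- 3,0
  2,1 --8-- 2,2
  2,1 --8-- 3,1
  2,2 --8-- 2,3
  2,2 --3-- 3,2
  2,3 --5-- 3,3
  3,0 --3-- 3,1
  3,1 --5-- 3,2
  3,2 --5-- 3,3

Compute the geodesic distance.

Shortest path: 2,0 → 2,1 → 1,1 → 1,2 → 1,3, total weight = 20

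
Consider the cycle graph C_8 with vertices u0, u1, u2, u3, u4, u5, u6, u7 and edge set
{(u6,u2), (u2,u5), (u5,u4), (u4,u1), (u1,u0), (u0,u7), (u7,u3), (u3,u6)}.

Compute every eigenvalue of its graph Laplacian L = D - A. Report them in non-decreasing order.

The cycle graph C_n has Laplacian eigenvalues λ_k = 2 − 2cos(2πk/n), k = 0, 1, …, n−1. Here n = 8:
k=0: 2 − 2cos(0) = 0.0; k=1: 2 − 2cos(π/4) = 0.5858; k=2: 2 − 2cos(π/2) = 2.0; k=3: 2 − 2cos(3π/4) = 3.4142; k=4: 2 − 2cos(π) = 4.0; k=5: 2 − 2cos(5π/4) = 3.4142; k=6: 2 − 2cos(3π/2) = 2.0; k=7: 2 − 2cos(7π/4) = 0.5858.
Laplacian eigenvalues (increasing order): [0.0, 0.5858, 0.5858, 2.0, 2.0, 3.4142, 3.4142, 4.0]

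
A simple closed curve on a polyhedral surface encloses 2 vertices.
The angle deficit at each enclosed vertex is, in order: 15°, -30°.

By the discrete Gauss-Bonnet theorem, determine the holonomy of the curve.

Holonomy = total enclosed curvature = 15° + (-30°) = -15°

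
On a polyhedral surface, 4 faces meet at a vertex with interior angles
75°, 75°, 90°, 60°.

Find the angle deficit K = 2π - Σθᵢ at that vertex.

Sum of angles = 300°. K = 360° - 300° = 60° = π/3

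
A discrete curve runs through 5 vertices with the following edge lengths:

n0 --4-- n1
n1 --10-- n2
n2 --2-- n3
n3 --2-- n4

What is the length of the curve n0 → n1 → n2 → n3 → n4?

Arc length = 4 + 10 + 2 + 2 = 18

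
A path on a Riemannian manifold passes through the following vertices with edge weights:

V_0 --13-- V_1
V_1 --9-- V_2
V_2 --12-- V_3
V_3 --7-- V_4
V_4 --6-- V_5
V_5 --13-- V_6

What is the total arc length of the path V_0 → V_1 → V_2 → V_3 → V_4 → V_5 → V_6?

Arc length = 13 + 9 + 12 + 7 + 6 + 13 = 60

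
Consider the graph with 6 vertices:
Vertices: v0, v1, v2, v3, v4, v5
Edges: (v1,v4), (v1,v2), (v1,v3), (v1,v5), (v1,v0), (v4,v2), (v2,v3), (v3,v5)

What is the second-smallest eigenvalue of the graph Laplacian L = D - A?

Degrees: deg(v0) = 1, deg(v1) = 5, deg(v2) = 3, deg(v3) = 3, deg(v4) = 2, deg(v5) = 2.
L = D − A with rows/columns ordered (v0, v1, v2, v3, v4, v5):
  [ 1, -1,  0,  0,  0,  0]
  [-1,  5, -1, -1, -1, -1]
  [ 0, -1,  3, -1, -1,  0]
  [ 0, -1, -1,  3,  0, -1]
  [ 0, -1, -1,  0,  2,  0]
  [ 0, -1,  0, -1,  0,  2]
Characteristic polynomial: det(λI − L) = λ(λ − 1)(λ² − 6λ + 7)(λ − 3)(λ − 6).
Roots: λ = 0; (λ − 1) = 0 ⇒ λ = 1; (λ² − 6λ + 7) = 0 ⇒ λ = 3 ± √2 ≈ 1.5858, 4.4142; (λ − 3) = 0 ⇒ λ = 3; (λ − 6) = 0 ⇒ λ = 6.
(Check: the roots sum (with multiplicity) to 16, matching trace L = Σdeg = 2·8 = 16.)
Laplacian eigenvalues: [0.0, 1.0, 1.5858, 3.0, 4.4142, 6.0]. Algebraic connectivity (smallest non-zero eigenvalue) = 1.0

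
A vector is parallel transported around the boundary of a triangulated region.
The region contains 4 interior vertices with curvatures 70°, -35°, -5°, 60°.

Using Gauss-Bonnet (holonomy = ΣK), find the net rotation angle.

Holonomy = total enclosed curvature = 70° + (-35°) + (-5°) + 60° = 90°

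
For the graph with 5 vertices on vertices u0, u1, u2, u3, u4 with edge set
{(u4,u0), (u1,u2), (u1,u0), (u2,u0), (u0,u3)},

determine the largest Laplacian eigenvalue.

Degrees: deg(u0) = 4, deg(u1) = 2, deg(u2) = 2, deg(u3) = 1, deg(u4) = 1.
L = D − A with rows/columns ordered (u0, u1, u2, u3, u4):
  [ 4, -1, -1, -1, -1]
  [-1,  2, -1,  0,  0]
  [-1, -1,  2,  0,  0]
  [-1,  0,  0,  1,  0]
  [-1,  0,  0,  0,  1]
Characteristic polynomial: det(λI − L) = λ(λ − 1)²(λ − 3)(λ − 5).
Roots: λ = 0; (λ − 1) = 0 ⇒ λ = 1 (multiplicity 2); (λ − 3) = 0 ⇒ λ = 3; (λ − 5) = 0 ⇒ λ = 5.
(Check: the roots sum (with multiplicity) to 10, matching trace L = Σdeg = 2·5 = 10.)
Laplacian eigenvalues: [0.0, 1.0, 1.0, 3.0, 5.0]. Largest eigenvalue (spectral radius) = 5.0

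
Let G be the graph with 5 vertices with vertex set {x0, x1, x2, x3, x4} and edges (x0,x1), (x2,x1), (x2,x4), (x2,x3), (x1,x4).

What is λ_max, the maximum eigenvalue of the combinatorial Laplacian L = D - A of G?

Degrees: deg(x0) = 1, deg(x1) = 3, deg(x2) = 3, deg(x3) = 1, deg(x4) = 2.
L = D − A with rows/columns ordered (x0, x1, x2, x3, x4):
  [ 1, -1,  0,  0,  0]
  [-1,  3, -1,  0, -1]
  [ 0, -1,  3, -1, -1]
  [ 0,  0, -1,  1,  0]
  [ 0, -1, -1,  0,  2]
Characteristic polynomial: det(λI − L) = λ(λ² − 5λ + 3)(λ² − 5λ + 5).
Roots: λ = 0; (λ² − 5λ + 3) = 0 ⇒ λ = (5 ± √13)/2 ≈ 0.6972, 4.3028; (λ² − 5λ + 5) = 0 ⇒ λ = (5 ± √5)/2 ≈ 1.382, 3.618.
(Check: the roots sum (with multiplicity) to 10, matching trace L = Σdeg = 2·5 = 10.)
Laplacian eigenvalues: [0.0, 0.6972, 1.382, 3.618, 4.3028]. Largest eigenvalue (spectral radius) = 4.3028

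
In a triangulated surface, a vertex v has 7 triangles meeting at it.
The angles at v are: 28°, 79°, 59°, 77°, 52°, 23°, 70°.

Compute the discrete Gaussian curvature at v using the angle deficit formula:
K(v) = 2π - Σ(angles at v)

Sum of angles = 388°. K = 360° - 388° = -28° = -7π/45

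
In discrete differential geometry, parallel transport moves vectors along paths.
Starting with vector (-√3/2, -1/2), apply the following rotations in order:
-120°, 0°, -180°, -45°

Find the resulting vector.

Total rotation: (-120°) + 0° + (-180°) + (-45°) = -345° ≡ 15° (mod 360°). Final vector: (-0.7071, -0.7071)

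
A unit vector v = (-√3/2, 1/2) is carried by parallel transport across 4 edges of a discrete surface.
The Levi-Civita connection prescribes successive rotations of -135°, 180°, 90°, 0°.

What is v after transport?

Total rotation: (-135°) + 180° + 90° + 0° = 135°. Final vector: (0.2588, -0.9659)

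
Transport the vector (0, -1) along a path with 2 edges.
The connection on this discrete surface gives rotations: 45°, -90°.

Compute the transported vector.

Total rotation: 45° + (-90°) = -45°. Final vector: (-0.7071, -0.7071)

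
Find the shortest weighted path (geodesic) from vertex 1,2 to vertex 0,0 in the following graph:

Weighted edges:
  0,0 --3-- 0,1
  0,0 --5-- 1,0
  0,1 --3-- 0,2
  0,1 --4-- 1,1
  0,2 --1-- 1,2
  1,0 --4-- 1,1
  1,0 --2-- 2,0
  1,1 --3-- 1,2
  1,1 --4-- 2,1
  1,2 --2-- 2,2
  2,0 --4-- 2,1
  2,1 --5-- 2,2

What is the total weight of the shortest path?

Shortest path: 1,2 → 0,2 → 0,1 → 0,0, total weight = 7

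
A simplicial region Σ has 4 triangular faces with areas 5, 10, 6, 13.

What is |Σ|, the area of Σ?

5 + 10 + 6 + 13 = 34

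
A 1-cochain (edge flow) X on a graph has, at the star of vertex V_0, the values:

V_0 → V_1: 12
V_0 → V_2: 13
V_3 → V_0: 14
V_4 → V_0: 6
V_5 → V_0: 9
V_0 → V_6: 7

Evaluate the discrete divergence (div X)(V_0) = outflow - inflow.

Divergence = sum of outgoing flows = 12 + 13 + (-14) + (-6) + (-9) + 7 = 3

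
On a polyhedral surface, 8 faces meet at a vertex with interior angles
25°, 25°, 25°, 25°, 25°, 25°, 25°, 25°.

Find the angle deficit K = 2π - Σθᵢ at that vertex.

Sum of angles = 200°. K = 360° - 200° = 160° = 8π/9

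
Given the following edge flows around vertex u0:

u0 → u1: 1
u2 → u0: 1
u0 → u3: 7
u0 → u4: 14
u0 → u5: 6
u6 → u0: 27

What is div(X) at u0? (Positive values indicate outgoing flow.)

Divergence = sum of outgoing flows = 1 + (-1) + 7 + 14 + 6 + (-27) = 0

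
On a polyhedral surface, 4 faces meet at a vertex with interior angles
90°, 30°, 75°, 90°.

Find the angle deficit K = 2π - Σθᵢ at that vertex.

Sum of angles = 285°. K = 360° - 285° = 75°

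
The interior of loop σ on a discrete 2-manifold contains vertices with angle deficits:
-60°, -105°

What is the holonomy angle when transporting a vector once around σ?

Holonomy = total enclosed curvature = (-60°) + (-105°) = -165°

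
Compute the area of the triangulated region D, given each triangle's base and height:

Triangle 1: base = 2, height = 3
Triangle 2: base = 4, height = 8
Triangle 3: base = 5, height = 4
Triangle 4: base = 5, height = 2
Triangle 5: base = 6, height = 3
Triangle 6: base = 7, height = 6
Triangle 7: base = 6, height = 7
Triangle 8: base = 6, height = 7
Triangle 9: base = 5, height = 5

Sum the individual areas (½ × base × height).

(1/2)×2×3 + (1/2)×4×8 + (1/2)×5×4 + (1/2)×5×2 + (1/2)×6×3 + (1/2)×7×6 + (1/2)×6×7 + (1/2)×6×7 + (1/2)×5×5 = 118.5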